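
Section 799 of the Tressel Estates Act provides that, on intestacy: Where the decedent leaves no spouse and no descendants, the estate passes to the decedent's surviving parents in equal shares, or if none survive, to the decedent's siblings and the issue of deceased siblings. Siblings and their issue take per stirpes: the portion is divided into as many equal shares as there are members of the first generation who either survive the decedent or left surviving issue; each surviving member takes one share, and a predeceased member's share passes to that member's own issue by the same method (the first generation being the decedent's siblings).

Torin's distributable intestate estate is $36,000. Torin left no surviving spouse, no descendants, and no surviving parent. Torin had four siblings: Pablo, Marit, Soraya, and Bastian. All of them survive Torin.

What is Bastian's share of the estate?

The entire $36,000 passes to the siblings and their issue.
That amount ($36,000) is divided into 4 shares of $9,000: Pablo, Marit, Soraya, and Bastian each take $9,000.

Bastian receives $9,000.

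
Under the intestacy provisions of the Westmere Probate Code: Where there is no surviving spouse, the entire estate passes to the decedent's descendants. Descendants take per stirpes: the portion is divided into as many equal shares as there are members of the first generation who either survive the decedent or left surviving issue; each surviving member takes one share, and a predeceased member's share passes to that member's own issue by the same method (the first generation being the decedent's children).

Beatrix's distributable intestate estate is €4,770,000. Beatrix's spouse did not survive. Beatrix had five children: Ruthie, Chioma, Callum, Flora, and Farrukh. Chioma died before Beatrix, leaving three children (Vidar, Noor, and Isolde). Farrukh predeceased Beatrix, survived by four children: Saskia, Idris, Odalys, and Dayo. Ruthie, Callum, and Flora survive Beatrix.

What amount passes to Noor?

Noor receives €318,000.

The entire €4,770,000 passes to the descendants.
That amount (€4,770,000) is divided into 5 shares of €954,000: Ruthie, Callum, and Flora each take €954,000; Chioma's €954,000 share passes to Chioma's issue; Farrukh's €954,000 share passes to Farrukh's issue.
Chioma's share (€954,000) is divided into 3 shares of €318,000: Vidar, Noor, and Isolde each take €318,000.
Farrukh's share (€954,000) is divided into 4 shares of €238,500: Saskia, Idris, Odalys, and Dayo each take €238,500.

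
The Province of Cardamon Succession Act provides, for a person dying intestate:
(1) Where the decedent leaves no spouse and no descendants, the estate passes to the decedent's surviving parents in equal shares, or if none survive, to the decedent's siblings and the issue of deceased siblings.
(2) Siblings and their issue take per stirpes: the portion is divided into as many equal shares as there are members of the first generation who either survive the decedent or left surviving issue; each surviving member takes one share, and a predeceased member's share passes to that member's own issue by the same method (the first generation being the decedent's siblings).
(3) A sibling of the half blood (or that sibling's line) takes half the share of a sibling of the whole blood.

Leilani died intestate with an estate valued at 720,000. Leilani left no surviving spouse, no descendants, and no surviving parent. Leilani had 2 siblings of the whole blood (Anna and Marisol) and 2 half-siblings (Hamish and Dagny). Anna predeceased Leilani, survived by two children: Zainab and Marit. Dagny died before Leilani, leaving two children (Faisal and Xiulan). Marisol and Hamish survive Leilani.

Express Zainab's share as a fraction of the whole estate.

The entire 720,000 passes to the siblings and their issue.
Counting each half-blood sibling's line as half a unit, there are 3 units in 720,000, so one unit is 240,000. Whole-blood lines (Anna and Marisol) take 240,000 each; half-blood lines (Hamish and Dagny) take 120,000 each.
Anna's share (240,000) is divided into 2 shares of 120,000: Zainab and Marit each take 120,000.
Dagny's share (120,000) is divided into 2 shares of 60,000: Faisal and Xiulan each take 60,000.

Zainab receives 1/6 of the estate.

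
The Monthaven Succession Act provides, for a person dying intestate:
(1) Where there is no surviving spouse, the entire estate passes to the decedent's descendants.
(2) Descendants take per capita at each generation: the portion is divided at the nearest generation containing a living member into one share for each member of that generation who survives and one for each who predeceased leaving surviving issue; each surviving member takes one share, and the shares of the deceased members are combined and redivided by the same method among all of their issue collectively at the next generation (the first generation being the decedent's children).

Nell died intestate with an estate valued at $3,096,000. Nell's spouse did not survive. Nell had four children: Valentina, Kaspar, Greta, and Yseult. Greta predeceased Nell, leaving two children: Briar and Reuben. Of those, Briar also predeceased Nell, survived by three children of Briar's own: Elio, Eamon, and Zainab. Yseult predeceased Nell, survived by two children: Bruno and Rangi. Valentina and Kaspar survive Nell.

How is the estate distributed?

The entire $3,096,000 passes to the descendants.
That amount ($3,096,000) is divided at the children's generation into 4 shares of $774,000. Valentina and Kaspar each take $774,000. The 2 shares of the deceased (Greta and Yseult) are combined into a pool of $1,548,000.
That pool ($1,548,000) is divided at the grandchildren's generation into 4 shares of $387,000. Reuben, Bruno, and Rangi each take $387,000. The remaining share for the deceased Briar ($387,000) is carried to the next generation.
That pool ($387,000) is divided at the great-grandchildren's generation equally among Elio, Eamon, and Zainab: $129,000 each.

Valentina: $774,000; Kaspar: $774,000; Elio: $129,000; Eamon: $129,000; Zainab: $129,000; Reuben: $387,000; Bruno: $387,000; Rangi: $387,000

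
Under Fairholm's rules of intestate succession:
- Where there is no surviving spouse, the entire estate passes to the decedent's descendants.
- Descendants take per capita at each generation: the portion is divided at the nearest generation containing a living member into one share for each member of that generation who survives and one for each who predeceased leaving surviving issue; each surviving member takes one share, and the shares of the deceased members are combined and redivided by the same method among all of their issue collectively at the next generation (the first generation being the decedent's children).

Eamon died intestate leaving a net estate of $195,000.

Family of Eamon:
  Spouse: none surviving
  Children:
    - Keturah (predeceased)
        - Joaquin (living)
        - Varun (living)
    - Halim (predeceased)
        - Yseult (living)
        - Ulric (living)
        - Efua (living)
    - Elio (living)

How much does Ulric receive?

Ulric receives $26,000.

The entire $195,000 passes to the descendants.
That amount ($195,000) is divided at the children's generation into 3 shares of $65,000. Elio takes $65,000. The 2 shares of the deceased (Keturah and Halim) are combined into a pool of $130,000.
That pool ($130,000) is divided at the grandchildren's generation equally among Joaquin, Varun, Yseult, Ulric, and Efua: $26,000 each.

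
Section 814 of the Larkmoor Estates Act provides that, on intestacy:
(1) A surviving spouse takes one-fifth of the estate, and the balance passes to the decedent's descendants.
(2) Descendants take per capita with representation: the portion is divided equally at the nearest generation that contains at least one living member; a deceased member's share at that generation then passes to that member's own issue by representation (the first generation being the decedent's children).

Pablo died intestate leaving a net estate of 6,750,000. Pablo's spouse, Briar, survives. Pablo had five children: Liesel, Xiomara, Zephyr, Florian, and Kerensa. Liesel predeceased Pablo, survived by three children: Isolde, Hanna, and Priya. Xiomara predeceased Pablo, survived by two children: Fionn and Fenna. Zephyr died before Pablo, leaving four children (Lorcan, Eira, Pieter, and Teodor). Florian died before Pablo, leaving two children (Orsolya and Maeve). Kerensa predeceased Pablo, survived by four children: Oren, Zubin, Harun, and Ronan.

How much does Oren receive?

Briar takes one-fifth of 6,750,000 = 1,350,000. The remaining 5,400,000 passes to the descendants.
No child survives, so the initial division is made at the grandchildren's generation.
The descendants' portion (5,400,000) is divided into 15 shares of 360,000: Isolde, Hanna, Priya, Fionn, Fenna, Lorcan, Eira, Pieter, Teodor, Orsolya, Maeve, Oren, Zubin, Harun, and Ronan each take 360,000.

Oren receives 360,000.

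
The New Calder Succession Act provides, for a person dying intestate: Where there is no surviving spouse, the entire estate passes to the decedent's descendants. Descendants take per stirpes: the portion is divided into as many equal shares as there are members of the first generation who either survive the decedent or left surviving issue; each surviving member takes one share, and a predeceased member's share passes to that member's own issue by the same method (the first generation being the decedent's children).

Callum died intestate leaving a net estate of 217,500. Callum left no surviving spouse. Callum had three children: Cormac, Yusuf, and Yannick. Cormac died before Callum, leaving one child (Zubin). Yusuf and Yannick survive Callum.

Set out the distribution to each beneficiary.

The entire 217,500 passes to the descendants.
That amount (217,500) is divided into 3 shares of 72,500: Yusuf and Yannick each take 72,500; Cormac's 72,500 share passes to Cormac's issue.
Cormac's share (72,500) passes entirely to Zubin.

Zubin: 72,500; Yusuf: 72,500; Yannick: 72,500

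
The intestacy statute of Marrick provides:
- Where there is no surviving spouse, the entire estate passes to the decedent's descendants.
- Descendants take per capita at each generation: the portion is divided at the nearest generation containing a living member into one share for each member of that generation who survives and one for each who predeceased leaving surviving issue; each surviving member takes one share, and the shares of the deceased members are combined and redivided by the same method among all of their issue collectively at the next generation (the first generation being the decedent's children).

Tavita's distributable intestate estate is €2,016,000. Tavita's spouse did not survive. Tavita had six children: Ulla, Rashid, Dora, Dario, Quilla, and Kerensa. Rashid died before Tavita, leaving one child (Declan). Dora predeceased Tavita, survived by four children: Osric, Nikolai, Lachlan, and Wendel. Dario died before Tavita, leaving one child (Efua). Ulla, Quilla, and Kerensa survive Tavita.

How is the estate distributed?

Ulla: €336,000; Declan: €168,000; Osric: €168,000; Nikolai: €168,000; Lachlan: €168,000; Wendel: €168,000; Efua: €168,000; Quilla: €336,000; Kerensa: €336,000

The entire €2,016,000 passes to the descendants.
That amount (€2,016,000) is divided at the children's generation into 6 shares of €336,000. Ulla, Quilla, and Kerensa each take €336,000. The 3 shares of the deceased (Rashid, Dora, and Dario) are combined into a pool of €1,008,000.
That pool (€1,008,000) is divided at the grandchildren's generation equally among Declan, Osric, Nikolai, Lachlan, Wendel, and Efua: €168,000 each.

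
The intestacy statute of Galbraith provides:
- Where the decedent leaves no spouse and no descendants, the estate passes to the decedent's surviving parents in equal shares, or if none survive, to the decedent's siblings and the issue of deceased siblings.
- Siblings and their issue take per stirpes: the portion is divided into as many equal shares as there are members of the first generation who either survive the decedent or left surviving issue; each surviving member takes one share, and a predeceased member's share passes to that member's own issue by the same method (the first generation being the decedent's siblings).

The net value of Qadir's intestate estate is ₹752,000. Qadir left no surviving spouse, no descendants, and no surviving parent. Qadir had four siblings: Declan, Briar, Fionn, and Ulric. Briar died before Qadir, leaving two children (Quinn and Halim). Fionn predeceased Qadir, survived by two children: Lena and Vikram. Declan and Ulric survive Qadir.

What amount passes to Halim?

Halim receives ₹94,000.

The entire ₹752,000 passes to the siblings and their issue.
That amount (₹752,000) is divided into 4 shares of ₹188,000: Declan and Ulric each take ₹188,000; Briar's ₹188,000 share passes to Briar's issue; Fionn's ₹188,000 share passes to Fionn's issue.
Briar's share (₹188,000) is divided into 2 shares of ₹94,000: Quinn and Halim each take ₹94,000.
Fionn's share (₹188,000) is divided into 2 shares of ₹94,000: Lena and Vikram each take ₹94,000.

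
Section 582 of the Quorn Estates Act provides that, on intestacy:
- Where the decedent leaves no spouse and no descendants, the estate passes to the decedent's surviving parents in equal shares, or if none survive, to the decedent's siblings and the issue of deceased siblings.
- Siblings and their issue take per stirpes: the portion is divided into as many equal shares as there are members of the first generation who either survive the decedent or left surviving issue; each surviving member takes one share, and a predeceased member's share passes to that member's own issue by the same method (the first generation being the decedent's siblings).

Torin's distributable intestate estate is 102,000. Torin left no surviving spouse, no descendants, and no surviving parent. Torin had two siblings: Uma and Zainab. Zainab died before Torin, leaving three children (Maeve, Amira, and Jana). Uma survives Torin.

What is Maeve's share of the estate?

The entire 102,000 passes to the siblings and their issue.
That amount (102,000) is divided into 2 shares of 51,000: Uma takes 51,000; Zainab's 51,000 share passes to Zainab's issue.
Zainab's share (51,000) is divided into 3 shares of 17,000: Maeve, Amira, and Jana each take 17,000.

Maeve receives 17,000.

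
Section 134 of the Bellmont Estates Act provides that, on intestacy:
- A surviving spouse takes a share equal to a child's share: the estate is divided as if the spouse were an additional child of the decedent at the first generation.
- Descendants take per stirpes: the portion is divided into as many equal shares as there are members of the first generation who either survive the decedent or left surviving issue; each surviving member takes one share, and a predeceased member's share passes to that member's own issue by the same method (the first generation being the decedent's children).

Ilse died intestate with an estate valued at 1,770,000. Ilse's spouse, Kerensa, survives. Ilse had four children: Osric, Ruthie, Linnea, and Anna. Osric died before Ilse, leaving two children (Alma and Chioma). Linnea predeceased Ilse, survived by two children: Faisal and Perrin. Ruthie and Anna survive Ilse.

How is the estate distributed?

The spouse counts as an additional share at the children's level, so there are 5 primary shares of 354,000. Kerensa takes one such share (354,000).
The children's combined portion (1,416,000) is divided into 4 shares of 354,000: Ruthie and Anna each take 354,000; Osric's 354,000 share passes to Osric's issue; Linnea's 354,000 share passes to Linnea's issue.
Osric's share (354,000) is divided into 2 shares of 177,000: Alma and Chioma each take 177,000.
Linnea's share (354,000) is divided into 2 shares of 177,000: Faisal and Perrin each take 177,000.

Kerensa: 354,000; Alma: 177,000; Chioma: 177,000; Ruthie: 354,000; Faisal: 177,000; Perrin: 177,000; Anna: 354,000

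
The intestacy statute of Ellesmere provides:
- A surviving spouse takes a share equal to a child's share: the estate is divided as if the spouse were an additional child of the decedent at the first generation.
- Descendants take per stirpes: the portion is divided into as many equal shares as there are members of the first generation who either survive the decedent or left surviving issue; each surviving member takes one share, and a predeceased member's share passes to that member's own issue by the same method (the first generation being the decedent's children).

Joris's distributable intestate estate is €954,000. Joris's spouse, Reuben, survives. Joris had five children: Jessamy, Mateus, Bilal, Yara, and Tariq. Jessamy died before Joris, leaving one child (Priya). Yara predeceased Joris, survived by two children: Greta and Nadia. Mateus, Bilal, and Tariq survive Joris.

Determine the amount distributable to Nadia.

Nadia receives €79,500.

The spouse counts as an additional share at the children's level, so there are 6 primary shares of €159,000. Reuben takes one such share (€159,000).
The children's combined portion (€795,000) is divided into 5 shares of €159,000: Mateus, Bilal, and Tariq each take €159,000; Jessamy's €159,000 share passes to Jessamy's issue; Yara's €159,000 share passes to Yara's issue.
Jessamy's share (€159,000) passes entirely to Priya.
Yara's share (€159,000) is divided into 2 shares of €79,500: Greta and Nadia each take €79,500.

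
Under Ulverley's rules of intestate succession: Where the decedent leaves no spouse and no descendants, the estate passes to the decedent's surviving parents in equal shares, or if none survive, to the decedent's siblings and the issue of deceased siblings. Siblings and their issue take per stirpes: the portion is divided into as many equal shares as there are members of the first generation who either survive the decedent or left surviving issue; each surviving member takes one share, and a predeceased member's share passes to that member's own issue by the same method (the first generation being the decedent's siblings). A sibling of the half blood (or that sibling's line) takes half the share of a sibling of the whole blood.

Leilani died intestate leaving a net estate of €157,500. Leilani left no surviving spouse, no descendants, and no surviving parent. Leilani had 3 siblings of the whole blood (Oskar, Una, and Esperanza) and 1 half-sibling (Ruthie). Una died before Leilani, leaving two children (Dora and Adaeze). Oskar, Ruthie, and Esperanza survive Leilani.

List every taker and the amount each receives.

Oskar: €45,000; Dora: €22,500; Adaeze: €22,500; Ruthie: €22,500; Esperanza: €45,000

The entire €157,500 passes to the siblings and their issue.
Counting each half-blood sibling's line as half a unit, there are 7/2 units in €157,500, so one unit is €45,000. Whole-blood lines (Oskar, Una, and Esperanza) take €45,000 each; half-blood lines (Ruthie) take €22,500 each.
Una's share (€45,000) is divided into 2 shares of €22,500: Dora and Adaeze each take €22,500.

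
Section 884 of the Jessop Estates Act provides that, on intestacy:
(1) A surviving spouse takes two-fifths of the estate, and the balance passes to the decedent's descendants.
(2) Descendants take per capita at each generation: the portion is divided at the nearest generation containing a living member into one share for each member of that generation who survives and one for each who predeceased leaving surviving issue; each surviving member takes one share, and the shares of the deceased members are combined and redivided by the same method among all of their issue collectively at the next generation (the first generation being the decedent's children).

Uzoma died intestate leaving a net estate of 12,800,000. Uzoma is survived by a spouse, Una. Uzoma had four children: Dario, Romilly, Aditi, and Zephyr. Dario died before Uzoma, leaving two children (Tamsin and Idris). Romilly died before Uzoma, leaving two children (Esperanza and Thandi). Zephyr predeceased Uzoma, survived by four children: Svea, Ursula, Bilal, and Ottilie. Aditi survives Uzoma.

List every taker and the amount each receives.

Una: 5,120,000; Tamsin: 720,000; Idris: 720,000; Esperanza: 720,000; Thandi: 720,000; Aditi: 1,920,000; Svea: 720,000; Ursula: 720,000; Bilal: 720,000; Ottilie: 720,000

Una takes two-fifths of 12,800,000 = 5,120,000. The remaining 7,680,000 passes to the descendants.
The descendants' portion (7,680,000) is divided at the children's generation into 4 shares of 1,920,000. Aditi takes 1,920,000. The 3 shares of the deceased (Dario, Romilly, and Zephyr) are combined into a pool of 5,760,000.
That pool (5,760,000) is divided at the grandchildren's generation equally among Tamsin, Idris, Esperanza, Thandi, Svea, Ursula, Bilal, and Ottilie: 720,000 each.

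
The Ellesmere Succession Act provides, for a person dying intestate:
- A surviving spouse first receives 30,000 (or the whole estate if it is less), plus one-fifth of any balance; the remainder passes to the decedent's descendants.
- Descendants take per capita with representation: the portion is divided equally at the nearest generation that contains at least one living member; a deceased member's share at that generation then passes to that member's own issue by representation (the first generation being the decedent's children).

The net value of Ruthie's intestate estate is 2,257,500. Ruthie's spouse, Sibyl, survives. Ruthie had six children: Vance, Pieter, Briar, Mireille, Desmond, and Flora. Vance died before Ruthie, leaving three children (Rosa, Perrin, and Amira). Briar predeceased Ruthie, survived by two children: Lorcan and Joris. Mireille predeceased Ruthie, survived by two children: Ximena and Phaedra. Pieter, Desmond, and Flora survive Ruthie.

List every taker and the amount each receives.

Sibyl first takes 30,000, leaving a balance of 2,227,500. Sibyl then takes one-fifth of the balance (445,500), for a total of 475,500. The remaining 1,782,000 passes to the descendants.
The descendants' portion (1,782,000) is divided into 6 shares of 297,000: Pieter, Desmond, and Flora each take 297,000; Vance's 297,000 share passes to Vance's issue; Briar's 297,000 share passes to Briar's issue; Mireille's 297,000 share passes to Mireille's issue.
Vance's share (297,000) is divided into 3 shares of 99,000: Rosa, Perrin, and Amira each take 99,000.
Briar's share (297,000) is divided into 2 shares of 148,500: Lorcan and Joris each take 148,500.
Mireille's share (297,000) is divided into 2 shares of 148,500: Ximena and Phaedra each take 148,500.

Sibyl: 475,500; Rosa: 99,000; Perrin: 99,000; Amira: 99,000; Pieter: 297,000; Lorcan: 148,500; Joris: 148,500; Ximena: 148,500; Phaedra: 148,500; Desmond: 297,000; Flora: 297,000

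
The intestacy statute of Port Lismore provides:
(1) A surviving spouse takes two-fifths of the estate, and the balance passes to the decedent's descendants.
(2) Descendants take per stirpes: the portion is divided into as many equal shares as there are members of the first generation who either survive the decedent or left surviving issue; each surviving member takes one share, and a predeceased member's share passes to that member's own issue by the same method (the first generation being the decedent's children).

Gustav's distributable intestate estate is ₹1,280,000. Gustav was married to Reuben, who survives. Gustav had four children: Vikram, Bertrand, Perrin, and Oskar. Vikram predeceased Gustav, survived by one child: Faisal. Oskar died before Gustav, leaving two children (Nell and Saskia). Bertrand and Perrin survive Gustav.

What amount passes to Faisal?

Faisal receives ₹192,000.

Reuben takes two-fifths of ₹1,280,000 = ₹512,000. The remaining ₹768,000 passes to the descendants.
The descendants' portion (₹768,000) is divided into 4 shares of ₹192,000: Bertrand and Perrin each take ₹192,000; Vikram's ₹192,000 share passes to Vikram's issue; Oskar's ₹192,000 share passes to Oskar's issue.
Vikram's share (₹192,000) passes entirely to Faisal.
Oskar's share (₹192,000) is divided into 2 shares of ₹96,000: Nell and Saskia each take ₹96,000.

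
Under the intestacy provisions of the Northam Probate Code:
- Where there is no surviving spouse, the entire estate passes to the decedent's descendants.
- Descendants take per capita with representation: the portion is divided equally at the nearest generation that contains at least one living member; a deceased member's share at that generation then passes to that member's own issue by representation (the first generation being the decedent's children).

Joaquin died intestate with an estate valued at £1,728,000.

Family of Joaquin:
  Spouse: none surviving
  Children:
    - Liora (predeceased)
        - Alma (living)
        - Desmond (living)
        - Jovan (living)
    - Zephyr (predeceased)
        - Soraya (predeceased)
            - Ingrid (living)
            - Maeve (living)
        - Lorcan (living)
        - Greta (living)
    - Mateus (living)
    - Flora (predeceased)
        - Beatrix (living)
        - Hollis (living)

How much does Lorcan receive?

The entire £1,728,000 passes to the descendants.
That amount (£1,728,000) is divided into 4 shares of £432,000: Mateus takes £432,000; Liora's £432,000 share passes to Liora's issue; Zephyr's £432,000 share passes to Zephyr's issue; Flora's £432,000 share passes to Flora's issue.
Liora's share (£432,000) is divided into 3 shares of £144,000: Alma, Desmond, and Jovan each take £144,000.
Zephyr's share (£432,000) is divided into 3 shares of £144,000: Lorcan and Greta each take £144,000; Soraya's £144,000 share passes to Soraya's issue.
Soraya's share (£144,000) is divided into 2 shares of £72,000: Ingrid and Maeve each take £72,000.
Flora's share (£432,000) is divided into 2 shares of £216,000: Beatrix and Hollis each take £216,000.

Lorcan receives £144,000.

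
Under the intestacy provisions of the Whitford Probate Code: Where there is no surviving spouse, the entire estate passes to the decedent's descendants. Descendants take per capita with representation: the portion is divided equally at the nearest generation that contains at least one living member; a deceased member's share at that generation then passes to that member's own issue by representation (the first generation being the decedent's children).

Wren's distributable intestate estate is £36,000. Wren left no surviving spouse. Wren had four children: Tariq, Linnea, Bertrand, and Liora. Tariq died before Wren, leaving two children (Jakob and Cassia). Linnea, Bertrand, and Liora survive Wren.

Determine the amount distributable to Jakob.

Jakob receives £4,500.

The entire £36,000 passes to the descendants.
That amount (£36,000) is divided into 4 shares of £9,000: Linnea, Bertrand, and Liora each take £9,000; Tariq's £9,000 share passes to Tariq's issue.
Tariq's share (£9,000) is divided into 2 shares of £4,500: Jakob and Cassia each take £4,500.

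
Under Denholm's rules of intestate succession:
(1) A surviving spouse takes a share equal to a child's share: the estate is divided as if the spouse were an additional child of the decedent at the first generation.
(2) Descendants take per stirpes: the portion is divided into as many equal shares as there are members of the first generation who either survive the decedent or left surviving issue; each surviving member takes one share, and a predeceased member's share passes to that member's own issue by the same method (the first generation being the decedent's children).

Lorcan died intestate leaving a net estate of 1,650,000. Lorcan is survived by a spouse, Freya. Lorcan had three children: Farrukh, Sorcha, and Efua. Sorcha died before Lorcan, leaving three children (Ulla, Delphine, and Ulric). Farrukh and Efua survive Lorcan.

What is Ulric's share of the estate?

Ulric receives 137,500.

The spouse counts as an additional share at the children's level, so there are 4 primary shares of 412,500. Freya takes one such share (412,500).
The children's combined portion (1,237,500) is divided into 3 shares of 412,500: Farrukh and Efua each take 412,500; Sorcha's 412,500 share passes to Sorcha's issue.
Sorcha's share (412,500) is divided into 3 shares of 137,500: Ulla, Delphine, and Ulric each take 137,500.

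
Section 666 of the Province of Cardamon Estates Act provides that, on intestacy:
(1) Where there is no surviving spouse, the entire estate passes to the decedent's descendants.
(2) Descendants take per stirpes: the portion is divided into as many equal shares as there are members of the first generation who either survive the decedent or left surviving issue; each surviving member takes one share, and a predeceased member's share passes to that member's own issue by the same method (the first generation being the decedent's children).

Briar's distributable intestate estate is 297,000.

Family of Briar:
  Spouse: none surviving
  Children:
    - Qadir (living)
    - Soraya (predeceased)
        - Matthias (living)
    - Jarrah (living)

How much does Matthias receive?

The entire 297,000 passes to the descendants.
That amount (297,000) is divided into 3 shares of 99,000: Qadir and Jarrah each take 99,000; Soraya's 99,000 share passes to Soraya's issue.
Soraya's share (99,000) passes entirely to Matthias.

Matthias receives 99,000.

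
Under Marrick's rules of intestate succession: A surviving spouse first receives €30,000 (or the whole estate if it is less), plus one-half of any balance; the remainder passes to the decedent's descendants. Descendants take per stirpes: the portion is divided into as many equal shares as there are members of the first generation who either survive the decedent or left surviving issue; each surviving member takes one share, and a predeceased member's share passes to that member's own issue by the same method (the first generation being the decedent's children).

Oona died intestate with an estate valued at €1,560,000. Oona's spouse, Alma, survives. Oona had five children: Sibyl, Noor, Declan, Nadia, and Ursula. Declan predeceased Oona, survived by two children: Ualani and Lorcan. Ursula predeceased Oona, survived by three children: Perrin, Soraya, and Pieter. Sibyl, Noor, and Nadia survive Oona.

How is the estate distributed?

Alma: €795,000; Sibyl: €153,000; Noor: €153,000; Ualani: €76,500; Lorcan: €76,500; Nadia: €153,000; Perrin: €51,000; Soraya: €51,000; Pieter: €51,000

Alma first takes €30,000, leaving a balance of €1,530,000. Alma then takes one-half of the balance (€765,000), for a total of €795,000. The remaining €765,000 passes to the descendants.
The descendants' portion (€765,000) is divided into 5 shares of €153,000: Sibyl, Noor, and Nadia each take €153,000; Declan's €153,000 share passes to Declan's issue; Ursula's €153,000 share passes to Ursula's issue.
Declan's share (€153,000) is divided into 2 shares of €76,500: Ualani and Lorcan each take €76,500.
Ursula's share (€153,000) is divided into 3 shares of €51,000: Perrin, Soraya, and Pieter each take €51,000.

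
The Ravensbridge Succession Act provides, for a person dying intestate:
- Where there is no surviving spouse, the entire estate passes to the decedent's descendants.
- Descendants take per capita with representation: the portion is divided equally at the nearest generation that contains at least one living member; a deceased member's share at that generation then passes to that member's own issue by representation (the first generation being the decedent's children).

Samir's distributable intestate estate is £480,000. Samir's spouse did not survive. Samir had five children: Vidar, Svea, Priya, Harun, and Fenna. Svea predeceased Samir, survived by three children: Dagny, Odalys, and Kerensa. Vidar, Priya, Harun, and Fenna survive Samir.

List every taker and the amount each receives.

The entire £480,000 passes to the descendants.
That amount (£480,000) is divided into 5 shares of £96,000: Vidar, Priya, Harun, and Fenna each take £96,000; Svea's £96,000 share passes to Svea's issue.
Svea's share (£96,000) is divided into 3 shares of £32,000: Dagny, Odalys, and Kerensa each take £32,000.

Vidar: £96,000; Dagny: £32,000; Odalys: £32,000; Kerensa: £32,000; Priya: £96,000; Harun: £96,000; Fenna: £96,000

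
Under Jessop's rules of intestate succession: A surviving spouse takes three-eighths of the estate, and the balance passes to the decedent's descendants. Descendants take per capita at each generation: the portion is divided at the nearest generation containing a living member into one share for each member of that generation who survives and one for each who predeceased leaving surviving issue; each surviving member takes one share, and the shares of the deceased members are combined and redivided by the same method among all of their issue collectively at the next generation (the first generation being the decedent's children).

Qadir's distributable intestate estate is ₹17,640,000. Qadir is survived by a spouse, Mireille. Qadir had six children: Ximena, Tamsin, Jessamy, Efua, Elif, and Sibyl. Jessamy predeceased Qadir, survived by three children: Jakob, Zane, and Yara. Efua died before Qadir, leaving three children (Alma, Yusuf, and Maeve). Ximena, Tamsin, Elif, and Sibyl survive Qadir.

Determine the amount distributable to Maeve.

Maeve receives ₹612,500.

Mireille takes three-eighths of ₹17,640,000 = ₹6,615,000. The remaining ₹11,025,000 passes to the descendants.
The descendants' portion (₹11,025,000) is divided at the children's generation into 6 shares of ₹1,837,500. Ximena, Tamsin, Elif, and Sibyl each take ₹1,837,500. The 2 shares of the deceased (Jessamy and Efua) are combined into a pool of ₹3,675,000.
That pool (₹3,675,000) is divided at the grandchildren's generation equally among Jakob, Zane, Yara, Alma, Yusuf, and Maeve: ₹612,500 each.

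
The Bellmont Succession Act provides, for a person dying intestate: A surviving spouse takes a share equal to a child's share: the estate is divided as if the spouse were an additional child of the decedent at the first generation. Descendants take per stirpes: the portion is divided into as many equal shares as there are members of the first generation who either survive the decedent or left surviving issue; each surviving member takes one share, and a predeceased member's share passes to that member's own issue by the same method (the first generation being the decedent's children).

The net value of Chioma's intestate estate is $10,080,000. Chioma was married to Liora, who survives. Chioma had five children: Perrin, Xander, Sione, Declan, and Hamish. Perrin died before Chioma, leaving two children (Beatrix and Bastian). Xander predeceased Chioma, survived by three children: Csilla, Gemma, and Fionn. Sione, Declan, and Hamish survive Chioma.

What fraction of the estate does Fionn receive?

Fionn receives 1/18 of the estate.

The spouse counts as an additional share at the children's level, so there are 6 primary shares of $1,680,000. Liora takes one such share ($1,680,000).
The children's combined portion ($8,400,000) is divided into 5 shares of $1,680,000: Sione, Declan, and Hamish each take $1,680,000; Perrin's $1,680,000 share passes to Perrin's issue; Xander's $1,680,000 share passes to Xander's issue.
Perrin's share ($1,680,000) is divided into 2 shares of $840,000: Beatrix and Bastian each take $840,000.
Xander's share ($1,680,000) is divided into 3 shares of $560,000: Csilla, Gemma, and Fionn each take $560,000.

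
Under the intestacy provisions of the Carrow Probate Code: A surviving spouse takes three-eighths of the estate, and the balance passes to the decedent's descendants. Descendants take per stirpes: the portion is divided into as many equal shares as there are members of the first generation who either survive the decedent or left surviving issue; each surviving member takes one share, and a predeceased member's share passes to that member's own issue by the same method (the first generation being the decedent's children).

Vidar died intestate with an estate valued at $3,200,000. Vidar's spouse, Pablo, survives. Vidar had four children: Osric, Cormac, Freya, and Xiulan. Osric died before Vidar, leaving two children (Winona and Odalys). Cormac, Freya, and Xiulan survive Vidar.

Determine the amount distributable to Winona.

Pablo takes three-eighths of $3,200,000 = $1,200,000. The remaining $2,000,000 passes to the descendants.
The descendants' portion ($2,000,000) is divided into 4 shares of $500,000: Cormac, Freya, and Xiulan each take $500,000; Osric's $500,000 share passes to Osric's issue.
Osric's share ($500,000) is divided into 2 shares of $250,000: Winona and Odalys each take $250,000.

Winona receives $250,000.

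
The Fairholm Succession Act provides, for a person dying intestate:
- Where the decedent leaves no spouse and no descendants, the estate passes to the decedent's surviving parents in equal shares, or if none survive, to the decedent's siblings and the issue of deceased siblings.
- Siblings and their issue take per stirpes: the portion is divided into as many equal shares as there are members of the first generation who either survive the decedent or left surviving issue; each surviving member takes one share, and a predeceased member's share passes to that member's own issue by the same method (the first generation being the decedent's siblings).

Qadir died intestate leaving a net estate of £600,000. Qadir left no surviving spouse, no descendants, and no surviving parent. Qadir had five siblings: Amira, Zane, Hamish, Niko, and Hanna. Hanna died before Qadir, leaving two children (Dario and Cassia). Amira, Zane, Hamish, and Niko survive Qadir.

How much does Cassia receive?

Cassia receives £60,000.

The entire £600,000 passes to the siblings and their issue.
That amount (£600,000) is divided into 5 shares of £120,000: Amira, Zane, Hamish, and Niko each take £120,000; Hanna's £120,000 share passes to Hanna's issue.
Hanna's share (£120,000) is divided into 2 shares of £60,000: Dario and Cassia each take £60,000.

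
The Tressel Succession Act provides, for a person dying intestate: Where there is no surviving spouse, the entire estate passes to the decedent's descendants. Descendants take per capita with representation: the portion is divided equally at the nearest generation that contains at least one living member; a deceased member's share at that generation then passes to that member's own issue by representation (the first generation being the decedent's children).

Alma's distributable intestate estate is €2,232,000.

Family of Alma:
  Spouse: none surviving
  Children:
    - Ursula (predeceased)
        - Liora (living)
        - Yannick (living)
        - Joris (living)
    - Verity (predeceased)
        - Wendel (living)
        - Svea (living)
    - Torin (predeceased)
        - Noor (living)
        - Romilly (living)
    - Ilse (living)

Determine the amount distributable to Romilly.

Romilly receives €279,000.

The entire €2,232,000 passes to the descendants.
That amount (€2,232,000) is divided into 4 shares of €558,000: Ilse takes €558,000; Ursula's €558,000 share passes to Ursula's issue; Verity's €558,000 share passes to Verity's issue; Torin's €558,000 share passes to Torin's issue.
Ursula's share (€558,000) is divided into 3 shares of €186,000: Liora, Yannick, and Joris each take €186,000.
Verity's share (€558,000) is divided into 2 shares of €279,000: Wendel and Svea each take €279,000.
Torin's share (€558,000) is divided into 2 shares of €279,000: Noor and Romilly each take €279,000.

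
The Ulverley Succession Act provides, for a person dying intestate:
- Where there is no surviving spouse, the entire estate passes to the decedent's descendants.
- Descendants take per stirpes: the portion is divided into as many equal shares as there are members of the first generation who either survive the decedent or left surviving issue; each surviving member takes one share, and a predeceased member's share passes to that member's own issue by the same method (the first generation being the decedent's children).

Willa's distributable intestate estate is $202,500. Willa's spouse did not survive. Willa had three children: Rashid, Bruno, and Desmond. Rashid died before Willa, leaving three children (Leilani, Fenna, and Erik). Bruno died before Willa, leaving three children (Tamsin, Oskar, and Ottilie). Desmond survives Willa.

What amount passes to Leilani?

The entire $202,500 passes to the descendants.
That amount ($202,500) is divided into 3 shares of $67,500: Desmond takes $67,500; Rashid's $67,500 share passes to Rashid's issue; Bruno's $67,500 share passes to Bruno's issue.
Rashid's share ($67,500) is divided into 3 shares of $22,500: Leilani, Fenna, and Erik each take $22,500.
Bruno's share ($67,500) is divided into 3 shares of $22,500: Tamsin, Oskar, and Ottilie each take $22,500.

Leilani receives $22,500.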